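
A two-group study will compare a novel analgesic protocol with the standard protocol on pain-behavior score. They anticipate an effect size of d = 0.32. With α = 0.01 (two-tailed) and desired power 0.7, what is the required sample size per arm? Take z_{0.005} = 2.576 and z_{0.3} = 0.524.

n = 188 per group

For two independent groups with equal n: n = 2·((z_{α/2} + z_β) / d)².
z_{α/2} + z_β = 2.576 + 0.524 = 3.100.
n = 2 × (3.100 / 0.32)² = 2 × 9.688² = 2 × 93.85 = 187.7.
Round up to the next whole participant.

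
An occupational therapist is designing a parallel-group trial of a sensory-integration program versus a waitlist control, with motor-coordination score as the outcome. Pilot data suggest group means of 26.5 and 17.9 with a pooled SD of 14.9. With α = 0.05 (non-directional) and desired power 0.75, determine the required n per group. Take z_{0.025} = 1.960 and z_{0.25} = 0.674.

n = 42 per group

Cohen's d = |M₁ − M₂| / SD_pooled = |26.5 − 17.9| / 14.9 = 8.6 / 14.9 = 0.577.
For two independent groups with equal n: n = 2·((z_{α/2} + z_β) / d)².
z_{α/2} + z_β = 1.960 + 0.674 = 2.634.
n = 2 × (2.634 / 0.577)² = 2 × 4.565² = 2 × 20.84 = 41.7.
Round up to the next whole participant.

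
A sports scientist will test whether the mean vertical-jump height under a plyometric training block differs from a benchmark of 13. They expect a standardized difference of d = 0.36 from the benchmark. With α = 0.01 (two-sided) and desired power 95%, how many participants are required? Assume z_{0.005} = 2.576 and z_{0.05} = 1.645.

For a one-sample test: n = ((z_{α/2} + z_β) / d)².
z_{α/2} + z_β = 2.576 + 1.645 = 4.221.
n = (4.221 / 0.36)² = 11.725² = 137.48.
Round up.

n = 138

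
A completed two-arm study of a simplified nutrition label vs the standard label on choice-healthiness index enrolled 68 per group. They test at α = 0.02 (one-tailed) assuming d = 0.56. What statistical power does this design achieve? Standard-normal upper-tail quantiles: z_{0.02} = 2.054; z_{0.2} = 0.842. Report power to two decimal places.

For two equal groups, power = Φ(d·√(n/2) − z_{α}).
d·√(n/2) = 0.56 × √(68/2) = 0.56 × 5.831 = 3.265.
z_β = 3.265 − 2.054 = 1.211.
Power = Φ(1.211) = 0.887.

power ≈ 0.89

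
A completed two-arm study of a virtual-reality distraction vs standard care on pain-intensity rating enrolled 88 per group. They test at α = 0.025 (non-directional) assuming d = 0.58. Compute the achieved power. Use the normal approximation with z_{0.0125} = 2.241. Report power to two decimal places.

power ≈ 0.95

For two equal groups, power = Φ(d·√(n/2) − z_{α/2}).
d·√(n/2) = 0.58 × √(88/2) = 0.58 × 6.633 = 3.847.
z_β = 3.847 − 2.241 = 1.606.
Power = Φ(1.606) = 0.946.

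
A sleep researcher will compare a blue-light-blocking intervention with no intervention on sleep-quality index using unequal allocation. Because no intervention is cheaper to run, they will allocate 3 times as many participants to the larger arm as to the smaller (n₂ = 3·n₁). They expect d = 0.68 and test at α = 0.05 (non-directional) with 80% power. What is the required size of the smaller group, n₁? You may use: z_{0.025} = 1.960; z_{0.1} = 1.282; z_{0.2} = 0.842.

n₁ = 23

With allocation ratio k = n₂/n₁ = 3, Var(x̄₁−x̄₂) = σ²(1/n₁ + 1/(k·n₁)) = σ²·(k+1)/(k·n₁).
So n₁ = (1 + 1/k)·((z_{α/2} + z_β)/d)² = 1.333 × (2.802/0.68)².
n₁ = 1.333 × 16.98 = 22.6.
Round up: n₁ = 23, giving n₂ = 3 × 23 = 69.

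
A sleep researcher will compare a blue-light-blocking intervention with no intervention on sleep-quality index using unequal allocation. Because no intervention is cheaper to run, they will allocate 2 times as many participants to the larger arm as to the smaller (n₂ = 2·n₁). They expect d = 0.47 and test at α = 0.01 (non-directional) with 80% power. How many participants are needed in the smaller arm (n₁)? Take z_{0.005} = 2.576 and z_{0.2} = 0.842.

n₁ = 80

With allocation ratio k = n₂/n₁ = 2, Var(x̄₁−x̄₂) = σ²(1/n₁ + 1/(k·n₁)) = σ²·(k+1)/(k·n₁).
So n₁ = (1 + 1/k)·((z_{α/2} + z_β)/d)² = 1.500 × (3.418/0.47)².
n₁ = 1.500 × 52.89 = 79.3.
Round up: n₁ = 80, giving n₂ = 2 × 80 = 160.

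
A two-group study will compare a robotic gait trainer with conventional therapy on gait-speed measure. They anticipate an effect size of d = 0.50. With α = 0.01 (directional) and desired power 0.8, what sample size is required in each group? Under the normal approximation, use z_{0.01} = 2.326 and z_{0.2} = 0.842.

n = 81 per group

For two independent groups with equal n: n = 2·((z_{α} + z_β) / d)².
z_{α} + z_β = 2.326 + 0.842 = 3.168.
n = 2 × (3.168 / 0.50)² = 2 × 6.336² = 2 × 40.14 = 80.3.
Round up to the next whole participant.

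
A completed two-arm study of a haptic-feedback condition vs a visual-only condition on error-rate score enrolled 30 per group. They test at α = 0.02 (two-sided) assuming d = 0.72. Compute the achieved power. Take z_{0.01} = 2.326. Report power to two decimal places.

power ≈ 0.68

For two equal groups, power = Φ(d·√(n/2) − z_{α/2}).
d·√(n/2) = 0.72 × √(30/2) = 0.72 × 3.873 = 2.789.
z_β = 2.789 − 2.326 = 0.463.
Power = Φ(0.463) = 0.678.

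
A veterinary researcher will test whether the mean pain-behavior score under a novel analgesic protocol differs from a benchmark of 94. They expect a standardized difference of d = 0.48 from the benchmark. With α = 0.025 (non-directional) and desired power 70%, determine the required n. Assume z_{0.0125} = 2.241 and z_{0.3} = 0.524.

For a one-sample test: n = ((z_{α/2} + z_β) / d)².
z_{α/2} + z_β = 2.241 + 0.524 = 2.765.
n = (2.765 / 0.48)² = 5.760² = 33.18.
Round up.

n = 34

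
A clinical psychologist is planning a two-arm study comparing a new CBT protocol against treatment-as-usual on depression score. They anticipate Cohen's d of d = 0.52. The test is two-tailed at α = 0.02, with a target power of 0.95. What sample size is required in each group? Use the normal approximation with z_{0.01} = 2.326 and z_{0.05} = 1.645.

For two independent groups with equal n: n = 2·((z_{α/2} + z_β) / d)².
z_{α/2} + z_β = 2.326 + 1.645 = 3.971.
n = 2 × (3.971 / 0.52)² = 2 × 7.637² = 2 × 58.32 = 116.6.
Round up to the next whole participant.

n = 117 per group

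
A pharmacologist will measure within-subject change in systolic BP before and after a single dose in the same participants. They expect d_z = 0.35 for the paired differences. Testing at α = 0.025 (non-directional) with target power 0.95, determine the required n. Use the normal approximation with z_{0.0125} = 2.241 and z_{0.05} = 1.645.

n = 124 pairs

For a paired (one-sample on differences) test: n = ((z_{α/2} + z_β) / d)².
z_{α/2} + z_β = 2.241 + 1.645 = 3.886.
n = (3.886 / 0.35)² = 11.103² = 123.27.
Round up.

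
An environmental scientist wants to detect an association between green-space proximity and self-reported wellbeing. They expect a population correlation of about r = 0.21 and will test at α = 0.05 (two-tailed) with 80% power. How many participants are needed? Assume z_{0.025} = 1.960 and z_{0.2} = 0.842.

n = 176

Fisher's z: C = ½·ln((1+r)/(1−r)) = ½·ln(1.5316) = 0.2132.
n = ((z_{α/2} + z_β)/C)² + 3.
(1.960 + 0.842) / 0.2132 = 2.802 / 0.2132 = 13.143.
n = 13.143² + 3 = 172.73 + 3 = 175.7.
Round up.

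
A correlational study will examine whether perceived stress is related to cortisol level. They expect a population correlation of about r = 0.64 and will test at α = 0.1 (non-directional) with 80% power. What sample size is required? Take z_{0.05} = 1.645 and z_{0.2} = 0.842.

n = 14

Fisher's z: C = ½·ln((1+r)/(1−r)) = ½·ln(4.5556) = 0.7582.
n = ((z_{α/2} + z_β)/C)² + 3.
(1.645 + 0.842) / 0.7582 = 2.487 / 0.7582 = 3.280.
n = 3.280² + 3 = 10.76 + 3 = 13.8.
Round up.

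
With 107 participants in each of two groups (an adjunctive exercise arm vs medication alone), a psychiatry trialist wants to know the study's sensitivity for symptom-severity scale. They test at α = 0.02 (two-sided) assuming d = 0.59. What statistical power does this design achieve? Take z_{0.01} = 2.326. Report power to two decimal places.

For two equal groups, power = Φ(d·√(n/2) − z_{α/2}).
d·√(n/2) = 0.59 × √(107/2) = 0.59 × 7.314 = 4.315.
z_β = 4.315 − 2.326 = 1.989.
Power = Φ(1.989) = 0.977.

power ≈ 0.98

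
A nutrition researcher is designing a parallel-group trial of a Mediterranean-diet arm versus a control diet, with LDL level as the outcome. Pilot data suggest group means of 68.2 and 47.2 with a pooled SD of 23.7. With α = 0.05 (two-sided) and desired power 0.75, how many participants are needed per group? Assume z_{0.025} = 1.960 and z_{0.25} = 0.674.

n = 18 per group

Cohen's d = |M₁ − M₂| / SD_pooled = |68.2 − 47.2| / 23.7 = 21.0 / 23.7 = 0.886.
For two independent groups with equal n: n = 2·((z_{α/2} + z_β) / d)².
z_{α/2} + z_β = 1.960 + 0.674 = 2.634.
n = 2 × (2.634 / 0.886)² = 2 × 2.973² = 2 × 8.84 = 17.7.
Round up to the next whole participant.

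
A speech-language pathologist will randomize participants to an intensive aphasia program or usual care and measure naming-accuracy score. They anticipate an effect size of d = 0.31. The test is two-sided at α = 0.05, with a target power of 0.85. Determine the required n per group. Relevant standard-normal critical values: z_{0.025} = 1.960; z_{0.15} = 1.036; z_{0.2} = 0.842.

For two independent groups with equal n: n = 2·((z_{α/2} + z_β) / d)².
z_{α/2} + z_β = 1.960 + 1.036 = 2.996.
n = 2 × (2.996 / 0.31)² = 2 × 9.665² = 2 × 93.40 = 186.8.
Round up to the next whole participant.

n = 187 per group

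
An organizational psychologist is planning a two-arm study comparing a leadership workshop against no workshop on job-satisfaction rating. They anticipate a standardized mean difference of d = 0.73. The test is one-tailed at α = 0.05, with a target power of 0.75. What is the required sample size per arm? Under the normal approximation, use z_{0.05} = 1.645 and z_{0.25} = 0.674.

n = 21 per group

For two independent groups with equal n: n = 2·((z_{α} + z_β) / d)².
z_{α} + z_β = 1.645 + 0.674 = 2.319.
n = 2 × (2.319 / 0.73)² = 2 × 3.177² = 2 × 10.09 = 20.2.
Round up to the next whole participant.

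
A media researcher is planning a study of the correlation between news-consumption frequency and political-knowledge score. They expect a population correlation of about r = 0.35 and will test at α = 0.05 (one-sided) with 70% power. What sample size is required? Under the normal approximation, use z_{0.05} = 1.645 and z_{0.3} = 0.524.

Fisher's z: C = ½·ln((1+r)/(1−r)) = ½·ln(2.0769) = 0.3654.
n = ((z_{α} + z_β)/C)² + 3.
(1.645 + 0.524) / 0.3654 = 2.169 / 0.3654 = 5.936.
n = 5.936² + 3 = 35.24 + 3 = 38.2.
Round up.

n = 39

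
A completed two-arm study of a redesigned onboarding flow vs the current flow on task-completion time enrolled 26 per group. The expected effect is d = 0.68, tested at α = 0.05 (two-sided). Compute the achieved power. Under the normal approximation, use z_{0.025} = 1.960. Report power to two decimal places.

For two equal groups, power = Φ(d·√(n/2) − z_{α/2}).
d·√(n/2) = 0.68 × √(26/2) = 0.68 × 3.606 = 2.452.
z_β = 2.452 − 1.960 = 0.492.
Power = Φ(0.492) = 0.689.

power ≈ 0.69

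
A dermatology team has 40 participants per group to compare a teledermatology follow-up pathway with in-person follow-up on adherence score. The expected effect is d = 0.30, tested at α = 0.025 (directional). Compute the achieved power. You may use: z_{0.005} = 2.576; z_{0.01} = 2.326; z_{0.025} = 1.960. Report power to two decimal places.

power ≈ 0.27

For two equal groups, power = Φ(d·√(n/2) − z_{α}).
d·√(n/2) = 0.30 × √(40/2) = 0.30 × 4.472 = 1.342.
z_β = 1.342 − 1.960 = -0.618.
Power = Φ(-0.618) = 0.268.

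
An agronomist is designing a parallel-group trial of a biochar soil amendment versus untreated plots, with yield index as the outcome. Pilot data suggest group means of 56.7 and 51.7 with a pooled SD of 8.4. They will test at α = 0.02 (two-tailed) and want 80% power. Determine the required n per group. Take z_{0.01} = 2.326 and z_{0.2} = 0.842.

n = 57 per group

Cohen's d = |M₁ − M₂| / SD_pooled = |56.7 − 51.7| / 8.4 = 5.0 / 8.4 = 0.595.
For two independent groups with equal n: n = 2·((z_{α/2} + z_β) / d)².
z_{α/2} + z_β = 2.326 + 0.842 = 3.168.
n = 2 × (3.168 / 0.595)² = 2 × 5.324² = 2 × 28.35 = 56.7.
Round up to the next whole participant.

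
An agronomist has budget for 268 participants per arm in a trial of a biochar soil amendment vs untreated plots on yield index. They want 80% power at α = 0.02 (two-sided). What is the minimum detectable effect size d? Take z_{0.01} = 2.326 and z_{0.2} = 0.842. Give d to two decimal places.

d_min ≈ 0.27

For two independent groups of n = 268 each: d_min = (z_{α/2} + z_β)·√(2/n).
z-sum = 2.326 + 0.842 = 3.168.
d_min = 3.168 × √(2/268) = 3.168 × 0.0864 = 0.274.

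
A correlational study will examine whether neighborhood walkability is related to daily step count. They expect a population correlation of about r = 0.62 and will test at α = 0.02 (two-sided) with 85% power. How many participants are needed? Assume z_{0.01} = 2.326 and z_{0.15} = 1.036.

n = 25

Fisher's z: C = ½·ln((1+r)/(1−r)) = ½·ln(4.2632) = 0.7250.
n = ((z_{α/2} + z_β)/C)² + 3.
(2.326 + 1.036) / 0.7250 = 3.362 / 0.7250 = 4.637.
n = 4.637² + 3 = 21.50 + 3 = 24.5.
Round up.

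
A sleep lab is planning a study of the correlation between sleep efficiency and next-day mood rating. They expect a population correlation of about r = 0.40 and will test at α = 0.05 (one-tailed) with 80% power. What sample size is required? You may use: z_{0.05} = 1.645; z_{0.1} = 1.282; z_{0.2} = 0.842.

Fisher's z: C = ½·ln((1+r)/(1−r)) = ½·ln(2.3333) = 0.4236.
n = ((z_{α} + z_β)/C)² + 3.
(1.645 + 0.842) / 0.4236 = 2.487 / 0.4236 = 5.871.
n = 5.871² + 3 = 34.47 + 3 = 37.5.
Round up.

n = 38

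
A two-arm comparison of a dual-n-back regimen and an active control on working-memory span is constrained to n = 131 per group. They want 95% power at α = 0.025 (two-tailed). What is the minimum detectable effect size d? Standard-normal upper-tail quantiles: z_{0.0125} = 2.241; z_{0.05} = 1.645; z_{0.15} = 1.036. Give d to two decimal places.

For two independent groups of n = 131 each: d_min = (z_{α/2} + z_β)·√(2/n).
z-sum = 2.241 + 1.645 = 3.886.
d_min = 3.886 × √(2/131) = 3.886 × 0.1236 = 0.480.

d_min ≈ 0.48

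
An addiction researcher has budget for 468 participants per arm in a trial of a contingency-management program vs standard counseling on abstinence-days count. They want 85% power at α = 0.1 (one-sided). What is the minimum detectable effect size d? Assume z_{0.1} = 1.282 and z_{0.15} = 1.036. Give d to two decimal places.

For two independent groups of n = 468 each: d_min = (z_{α} + z_β)·√(2/n).
z-sum = 1.282 + 1.036 = 2.318.
d_min = 2.318 × √(2/468) = 2.318 × 0.0654 = 0.152.

d_min ≈ 0.15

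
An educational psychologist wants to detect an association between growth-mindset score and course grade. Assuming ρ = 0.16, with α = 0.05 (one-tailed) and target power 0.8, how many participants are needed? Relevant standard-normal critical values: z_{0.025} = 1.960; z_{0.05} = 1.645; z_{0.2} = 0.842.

Fisher's z: C = ½·ln((1+r)/(1−r)) = ½·ln(1.3810) = 0.1614.
n = ((z_{α} + z_β)/C)² + 3.
(1.645 + 0.842) / 0.1614 = 2.487 / 0.1614 = 15.409.
n = 15.409² + 3 = 237.43 + 3 = 240.4.
Round up.

n = 241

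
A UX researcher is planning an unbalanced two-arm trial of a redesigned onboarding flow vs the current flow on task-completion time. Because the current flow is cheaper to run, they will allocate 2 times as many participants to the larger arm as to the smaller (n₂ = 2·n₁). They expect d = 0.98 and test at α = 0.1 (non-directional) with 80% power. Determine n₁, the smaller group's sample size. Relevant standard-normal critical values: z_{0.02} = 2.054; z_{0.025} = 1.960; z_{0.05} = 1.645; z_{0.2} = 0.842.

n₁ = 10

With allocation ratio k = n₂/n₁ = 2, Var(x̄₁−x̄₂) = σ²(1/n₁ + 1/(k·n₁)) = σ²·(k+1)/(k·n₁).
So n₁ = (1 + 1/k)·((z_{α/2} + z_β)/d)² = 1.500 × (2.487/0.98)².
n₁ = 1.500 × 6.44 = 9.7.
Round up: n₁ = 10, giving n₂ = 2 × 10 = 20.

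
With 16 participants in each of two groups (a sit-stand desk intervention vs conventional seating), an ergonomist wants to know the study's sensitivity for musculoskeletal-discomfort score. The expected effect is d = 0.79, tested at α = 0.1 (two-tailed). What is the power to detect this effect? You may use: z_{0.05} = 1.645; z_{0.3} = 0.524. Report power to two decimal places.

For two equal groups, power = Φ(d·√(n/2) − z_{α/2}).
d·√(n/2) = 0.79 × √(16/2) = 0.79 × 2.828 = 2.234.
z_β = 2.234 − 1.645 = 0.589.
Power = Φ(0.589) = 0.722.

power ≈ 0.72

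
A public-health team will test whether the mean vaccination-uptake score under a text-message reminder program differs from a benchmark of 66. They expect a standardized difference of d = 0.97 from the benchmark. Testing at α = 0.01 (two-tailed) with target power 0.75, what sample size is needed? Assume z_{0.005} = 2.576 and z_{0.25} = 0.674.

For a one-sample test: n = ((z_{α/2} + z_β) / d)².
z_{α/2} + z_β = 2.576 + 0.674 = 3.250.
n = (3.250 / 0.97)² = 3.351² = 11.23.
Round up.

n = 12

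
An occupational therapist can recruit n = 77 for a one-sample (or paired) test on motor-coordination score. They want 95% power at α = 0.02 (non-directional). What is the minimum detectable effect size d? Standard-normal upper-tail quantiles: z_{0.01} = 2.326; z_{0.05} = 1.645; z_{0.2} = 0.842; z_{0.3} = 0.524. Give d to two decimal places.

For a single sample (or paired design) of n = 77: d_min = (z_{α/2} + z_β)/√n.
z-sum = 2.326 + 1.645 = 3.971.
d_min = 3.971 / √77 = 3.971 / 8.775 = 0.453.

d_min ≈ 0.45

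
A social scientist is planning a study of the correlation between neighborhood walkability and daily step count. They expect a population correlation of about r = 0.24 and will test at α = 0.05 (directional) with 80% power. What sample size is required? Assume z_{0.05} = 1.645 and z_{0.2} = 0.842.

Fisher's z: C = ½·ln((1+r)/(1−r)) = ½·ln(1.6316) = 0.2448.
n = ((z_{α} + z_β)/C)² + 3.
(1.645 + 0.842) / 0.2448 = 2.487 / 0.2448 = 10.159.
n = 10.159² + 3 = 103.21 + 3 = 106.2.
Round up.

n = 107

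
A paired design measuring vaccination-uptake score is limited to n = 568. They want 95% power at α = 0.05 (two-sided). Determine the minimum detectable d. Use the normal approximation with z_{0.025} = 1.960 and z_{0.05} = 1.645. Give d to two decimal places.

For a single sample (or paired design) of n = 568: d_min = (z_{α/2} + z_β)/√n.
z-sum = 1.960 + 1.645 = 3.605.
d_min = 3.605 / √568 = 3.605 / 23.833 = 0.151.

d_min ≈ 0.15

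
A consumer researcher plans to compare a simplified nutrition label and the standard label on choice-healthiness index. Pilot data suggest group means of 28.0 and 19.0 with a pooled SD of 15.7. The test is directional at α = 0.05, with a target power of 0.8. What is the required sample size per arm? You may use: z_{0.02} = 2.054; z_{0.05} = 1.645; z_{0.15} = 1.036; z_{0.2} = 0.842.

n = 38 per group

Cohen's d = |M₁ − M₂| / SD_pooled = |28.0 − 19.0| / 15.7 = 9.0 / 15.7 = 0.573.
For two independent groups with equal n: n = 2·((z_{α} + z_β) / d)².
z_{α} + z_β = 1.645 + 0.842 = 2.487.
n = 2 × (2.487 / 0.573)² = 2 × 4.340² = 2 × 18.84 = 37.7.
Round up to the next whole participant.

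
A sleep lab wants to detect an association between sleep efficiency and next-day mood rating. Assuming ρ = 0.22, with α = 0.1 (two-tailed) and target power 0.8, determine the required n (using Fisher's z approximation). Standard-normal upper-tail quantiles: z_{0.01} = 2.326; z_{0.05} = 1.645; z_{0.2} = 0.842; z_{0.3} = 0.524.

Fisher's z: C = ½·ln((1+r)/(1−r)) = ½·ln(1.5641) = 0.2237.
n = ((z_{α/2} + z_β)/C)² + 3.
(1.645 + 0.842) / 0.2237 = 2.487 / 0.2237 = 11.118.
n = 11.118² + 3 = 123.60 + 3 = 126.6.
Round up.

n = 127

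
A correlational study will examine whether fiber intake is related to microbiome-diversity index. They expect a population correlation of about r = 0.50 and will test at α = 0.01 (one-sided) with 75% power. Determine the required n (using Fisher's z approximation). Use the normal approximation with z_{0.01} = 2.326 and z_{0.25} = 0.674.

Fisher's z: C = ½·ln((1+r)/(1−r)) = ½·ln(3.0000) = 0.5493.
n = ((z_{α} + z_β)/C)² + 3.
(2.326 + 0.674) / 0.5493 = 3.000 / 0.5493 = 5.461.
n = 5.461² + 3 = 29.83 + 3 = 32.8.
Round up.

n = 33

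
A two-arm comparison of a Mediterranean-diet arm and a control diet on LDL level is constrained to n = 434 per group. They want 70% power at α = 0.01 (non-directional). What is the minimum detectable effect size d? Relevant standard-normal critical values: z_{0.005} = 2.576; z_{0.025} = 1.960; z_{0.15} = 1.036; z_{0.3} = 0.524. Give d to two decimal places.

For two independent groups of n = 434 each: d_min = (z_{α/2} + z_β)·√(2/n).
z-sum = 2.576 + 0.524 = 3.100.
d_min = 3.100 × √(2/434) = 3.100 × 0.0679 = 0.210.

d_min ≈ 0.21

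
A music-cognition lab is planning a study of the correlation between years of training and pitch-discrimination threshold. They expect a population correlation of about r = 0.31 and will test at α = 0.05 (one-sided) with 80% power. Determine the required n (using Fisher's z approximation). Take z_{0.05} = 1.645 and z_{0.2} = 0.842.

Fisher's z: C = ½·ln((1+r)/(1−r)) = ½·ln(1.8986) = 0.3205.
n = ((z_{α} + z_β)/C)² + 3.
(1.645 + 0.842) / 0.3205 = 2.487 / 0.3205 = 7.760.
n = 7.760² + 3 = 60.21 + 3 = 63.2.
Round up.

n = 64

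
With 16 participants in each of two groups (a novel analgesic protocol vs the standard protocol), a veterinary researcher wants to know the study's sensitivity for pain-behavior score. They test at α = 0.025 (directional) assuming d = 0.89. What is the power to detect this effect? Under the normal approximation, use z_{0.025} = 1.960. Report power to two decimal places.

For two equal groups, power = Φ(d·√(n/2) − z_{α}).
d·√(n/2) = 0.89 × √(16/2) = 0.89 × 2.828 = 2.517.
z_β = 2.517 − 1.960 = 0.557.
Power = Φ(0.557) = 0.711.

power ≈ 0.71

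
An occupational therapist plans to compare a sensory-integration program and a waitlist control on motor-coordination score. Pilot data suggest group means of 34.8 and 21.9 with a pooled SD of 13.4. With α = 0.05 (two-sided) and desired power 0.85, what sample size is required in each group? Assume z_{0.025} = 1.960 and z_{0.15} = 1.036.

Cohen's d = |M₁ − M₂| / SD_pooled = |34.8 − 21.9| / 13.4 = 12.9 / 13.4 = 0.963.
For two independent groups with equal n: n = 2·((z_{α/2} + z_β) / d)².
z_{α/2} + z_β = 1.960 + 1.036 = 2.996.
n = 2 × (2.996 / 0.963)² = 2 × 3.111² = 2 × 9.68 = 19.4.
Round up to the next whole participant.

n = 20 per group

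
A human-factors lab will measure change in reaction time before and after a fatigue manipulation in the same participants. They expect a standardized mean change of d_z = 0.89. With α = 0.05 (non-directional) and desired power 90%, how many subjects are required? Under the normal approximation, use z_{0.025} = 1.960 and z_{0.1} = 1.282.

n = 14 pairs

For a paired (one-sample on differences) test: n = ((z_{α/2} + z_β) / d)².
z_{α/2} + z_β = 1.960 + 1.282 = 3.242.
n = (3.242 / 0.89)² = 3.643² = 13.27.
Round up.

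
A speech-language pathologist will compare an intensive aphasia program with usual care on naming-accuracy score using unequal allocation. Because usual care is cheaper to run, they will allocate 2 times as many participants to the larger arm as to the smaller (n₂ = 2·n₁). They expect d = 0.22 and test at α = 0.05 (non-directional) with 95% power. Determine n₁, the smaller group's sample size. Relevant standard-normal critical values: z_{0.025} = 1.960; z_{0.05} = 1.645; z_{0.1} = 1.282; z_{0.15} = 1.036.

With allocation ratio k = n₂/n₁ = 2, Var(x̄₁−x̄₂) = σ²(1/n₁ + 1/(k·n₁)) = σ²·(k+1)/(k·n₁).
So n₁ = (1 + 1/k)·((z_{α/2} + z_β)/d)² = 1.500 × (3.605/0.22)².
n₁ = 1.500 × 268.51 = 402.8.
Round up: n₁ = 403, giving n₂ = 2 × 403 = 806.

n₁ = 403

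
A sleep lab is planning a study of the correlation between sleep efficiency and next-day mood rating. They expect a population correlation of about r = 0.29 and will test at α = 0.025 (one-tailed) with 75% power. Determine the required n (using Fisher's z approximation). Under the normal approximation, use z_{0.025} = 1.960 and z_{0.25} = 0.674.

Fisher's z: C = ½·ln((1+r)/(1−r)) = ½·ln(1.8169) = 0.2986.
n = ((z_{α} + z_β)/C)² + 3.
(1.960 + 0.674) / 0.2986 = 2.634 / 0.2986 = 8.821.
n = 8.821² + 3 = 77.81 + 3 = 80.8.
Round up.

n = 81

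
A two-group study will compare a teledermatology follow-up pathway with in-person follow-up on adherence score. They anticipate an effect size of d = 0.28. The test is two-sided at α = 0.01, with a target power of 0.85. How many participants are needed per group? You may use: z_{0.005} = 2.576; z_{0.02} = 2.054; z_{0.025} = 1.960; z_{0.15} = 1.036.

n = 333 per group

For two independent groups with equal n: n = 2·((z_{α/2} + z_β) / d)².
z_{α/2} + z_β = 2.576 + 1.036 = 3.612.
n = 2 × (3.612 / 0.28)² = 2 × 12.900² = 2 × 166.41 = 332.8.
Round up to the next whole participant.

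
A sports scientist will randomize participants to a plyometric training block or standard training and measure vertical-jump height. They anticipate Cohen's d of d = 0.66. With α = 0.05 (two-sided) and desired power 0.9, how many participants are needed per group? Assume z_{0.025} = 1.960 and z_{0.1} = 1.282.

n = 49 per group

For two independent groups with equal n: n = 2·((z_{α/2} + z_β) / d)².
z_{α/2} + z_β = 1.960 + 1.282 = 3.242.
n = 2 × (3.242 / 0.66)² = 2 × 4.912² = 2 × 24.13 = 48.3.
Round up to the next whole participant.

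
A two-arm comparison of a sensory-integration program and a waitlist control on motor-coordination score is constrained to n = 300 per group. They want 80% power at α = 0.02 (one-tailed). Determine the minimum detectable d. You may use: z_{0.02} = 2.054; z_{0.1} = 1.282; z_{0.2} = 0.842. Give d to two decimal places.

d_min ≈ 0.24

For two independent groups of n = 300 each: d_min = (z_{α} + z_β)·√(2/n).
z-sum = 2.054 + 0.842 = 2.896.
d_min = 2.896 × √(2/300) = 2.896 × 0.0816 = 0.236.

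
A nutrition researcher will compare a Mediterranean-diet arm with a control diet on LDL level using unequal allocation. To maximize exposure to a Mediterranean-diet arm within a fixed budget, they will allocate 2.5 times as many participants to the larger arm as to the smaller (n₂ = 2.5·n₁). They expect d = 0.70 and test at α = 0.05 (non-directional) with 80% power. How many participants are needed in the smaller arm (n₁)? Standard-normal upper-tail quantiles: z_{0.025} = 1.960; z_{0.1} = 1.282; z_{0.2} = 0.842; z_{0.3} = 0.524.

With allocation ratio k = n₂/n₁ = 2.5, Var(x̄₁−x̄₂) = σ²(1/n₁ + 1/(k·n₁)) = σ²·(k+1)/(k·n₁).
So n₁ = (1 + 1/k)·((z_{α/2} + z_β)/d)² = 1.400 × (2.802/0.70)².
n₁ = 1.400 × 16.02 = 22.4.
Round up: n₁ = 23, giving n₂ = ⌈2.5 × 23⌉ = ⌈57.5⌉ = 58.

n₁ = 23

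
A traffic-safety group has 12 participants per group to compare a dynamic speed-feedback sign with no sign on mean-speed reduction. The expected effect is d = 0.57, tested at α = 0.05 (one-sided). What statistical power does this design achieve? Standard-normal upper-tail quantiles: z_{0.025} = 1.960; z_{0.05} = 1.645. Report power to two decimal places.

For two equal groups, power = Φ(d·√(n/2) − z_{α}).
d·√(n/2) = 0.57 × √(12/2) = 0.57 × 2.449 = 1.396.
z_β = 1.396 − 1.645 = -0.249.
Power = Φ(-0.249) = 0.402.

power ≈ 0.40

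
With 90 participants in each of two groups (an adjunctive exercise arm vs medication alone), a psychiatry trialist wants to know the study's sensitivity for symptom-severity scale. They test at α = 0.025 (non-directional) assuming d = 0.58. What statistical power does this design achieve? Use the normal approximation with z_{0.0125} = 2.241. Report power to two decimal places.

For two equal groups, power = Φ(d·√(n/2) − z_{α/2}).
d·√(n/2) = 0.58 × √(90/2) = 0.58 × 6.708 = 3.891.
z_β = 3.891 − 2.241 = 1.650.
Power = Φ(1.650) = 0.951.

power ≈ 0.95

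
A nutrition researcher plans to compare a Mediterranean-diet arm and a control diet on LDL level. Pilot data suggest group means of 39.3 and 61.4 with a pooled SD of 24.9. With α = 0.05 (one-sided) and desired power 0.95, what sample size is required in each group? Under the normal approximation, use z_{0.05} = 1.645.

n = 28 per group

Cohen's d = |M₁ − M₂| / SD_pooled = |39.3 − 61.4| / 24.9 = 22.1 / 24.9 = 0.888.
For two independent groups with equal n: n = 2·((z_{α} + z_β) / d)².
z_{α} + z_β = 1.645 + 1.645 = 3.290.
n = 2 × (3.290 / 0.888)² = 2 × 3.705² = 2 × 13.73 = 27.5.
Round up to the next whole participant.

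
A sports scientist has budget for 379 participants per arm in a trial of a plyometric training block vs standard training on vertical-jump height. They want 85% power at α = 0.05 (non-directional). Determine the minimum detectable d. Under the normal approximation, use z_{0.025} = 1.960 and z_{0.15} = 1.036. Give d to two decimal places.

For two independent groups of n = 379 each: d_min = (z_{α/2} + z_β)·√(2/n).
z-sum = 1.960 + 1.036 = 2.996.
d_min = 2.996 × √(2/379) = 2.996 × 0.0726 = 0.218.

d_min ≈ 0.22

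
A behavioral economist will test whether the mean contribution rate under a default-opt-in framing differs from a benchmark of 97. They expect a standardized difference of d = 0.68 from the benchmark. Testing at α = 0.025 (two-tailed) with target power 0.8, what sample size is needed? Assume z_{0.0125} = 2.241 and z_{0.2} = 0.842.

For a one-sample test: n = ((z_{α/2} + z_β) / d)².
z_{α/2} + z_β = 2.241 + 0.842 = 3.083.
n = (3.083 / 0.68)² = 4.534² = 20.56.
Round up.

n = 21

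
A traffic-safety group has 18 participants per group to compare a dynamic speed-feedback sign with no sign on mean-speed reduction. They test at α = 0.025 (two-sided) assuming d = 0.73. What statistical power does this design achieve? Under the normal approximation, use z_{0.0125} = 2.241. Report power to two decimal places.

power ≈ 0.48

For two equal groups, power = Φ(d·√(n/2) − z_{α/2}).
d·√(n/2) = 0.73 × √(18/2) = 0.73 × 3.000 = 2.190.
z_β = 2.190 − 2.241 = -0.051.
Power = Φ(-0.051) = 0.480.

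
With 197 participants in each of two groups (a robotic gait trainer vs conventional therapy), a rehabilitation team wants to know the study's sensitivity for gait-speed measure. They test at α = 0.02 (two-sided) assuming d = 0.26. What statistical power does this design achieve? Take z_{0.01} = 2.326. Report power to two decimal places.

For two equal groups, power = Φ(d·√(n/2) − z_{α/2}).
d·√(n/2) = 0.26 × √(197/2) = 0.26 × 9.925 = 2.580.
z_β = 2.580 − 2.326 = 0.254.
Power = Φ(0.254) = 0.600.

power ≈ 0.60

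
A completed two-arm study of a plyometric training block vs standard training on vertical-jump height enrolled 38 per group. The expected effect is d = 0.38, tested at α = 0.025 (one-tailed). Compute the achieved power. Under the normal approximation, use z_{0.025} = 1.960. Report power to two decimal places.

power ≈ 0.38

For two equal groups, power = Φ(d·√(n/2) − z_{α}).
d·√(n/2) = 0.38 × √(38/2) = 0.38 × 4.359 = 1.656.
z_β = 1.656 − 1.960 = -0.304.
Power = Φ(-0.304) = 0.381.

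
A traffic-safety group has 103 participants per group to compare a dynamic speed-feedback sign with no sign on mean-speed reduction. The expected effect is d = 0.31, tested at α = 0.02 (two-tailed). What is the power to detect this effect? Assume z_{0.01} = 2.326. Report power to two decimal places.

For two equal groups, power = Φ(d·√(n/2) − z_{α/2}).
d·√(n/2) = 0.31 × √(103/2) = 0.31 × 7.176 = 2.225.
z_β = 2.225 − 2.326 = -0.101.
Power = Φ(-0.101) = 0.460.

power ≈ 0.46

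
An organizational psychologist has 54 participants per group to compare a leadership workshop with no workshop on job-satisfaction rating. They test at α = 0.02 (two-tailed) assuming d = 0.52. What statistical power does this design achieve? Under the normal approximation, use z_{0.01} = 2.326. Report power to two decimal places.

For two equal groups, power = Φ(d·√(n/2) − z_{α/2}).
d·√(n/2) = 0.52 × √(54/2) = 0.52 × 5.196 = 2.702.
z_β = 2.702 − 2.326 = 0.376.
Power = Φ(0.376) = 0.647.

power ≈ 0.65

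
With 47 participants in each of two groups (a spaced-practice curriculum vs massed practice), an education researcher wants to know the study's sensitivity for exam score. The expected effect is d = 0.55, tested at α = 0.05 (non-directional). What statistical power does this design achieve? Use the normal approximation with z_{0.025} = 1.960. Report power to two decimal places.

power ≈ 0.76

For two equal groups, power = Φ(d·√(n/2) − z_{α/2}).
d·√(n/2) = 0.55 × √(47/2) = 0.55 × 4.848 = 2.666.
z_β = 2.666 − 1.960 = 0.706.
Power = Φ(0.706) = 0.760.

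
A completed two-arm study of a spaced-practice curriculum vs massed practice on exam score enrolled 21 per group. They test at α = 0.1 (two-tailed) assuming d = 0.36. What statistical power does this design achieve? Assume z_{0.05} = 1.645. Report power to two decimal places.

For two equal groups, power = Φ(d·√(n/2) − z_{α/2}).
d·√(n/2) = 0.36 × √(21/2) = 0.36 × 3.240 = 1.167.
z_β = 1.167 − 1.645 = -0.478.
Power = Φ(-0.478) = 0.316.

power ≈ 0.32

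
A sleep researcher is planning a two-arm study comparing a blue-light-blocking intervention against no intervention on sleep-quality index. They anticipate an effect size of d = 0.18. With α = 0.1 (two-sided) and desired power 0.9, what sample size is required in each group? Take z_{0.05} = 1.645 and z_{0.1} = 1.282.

For two independent groups with equal n: n = 2·((z_{α/2} + z_β) / d)².
z_{α/2} + z_β = 1.645 + 1.282 = 2.927.
n = 2 × (2.927 / 0.18)² = 2 × 16.261² = 2 × 264.42 = 528.8.
Round up to the next whole participant.

n = 529 per group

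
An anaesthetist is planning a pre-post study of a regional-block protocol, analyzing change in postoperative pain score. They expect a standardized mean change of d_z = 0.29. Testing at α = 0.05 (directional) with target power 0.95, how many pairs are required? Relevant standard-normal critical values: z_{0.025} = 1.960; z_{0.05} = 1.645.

For a paired (one-sample on differences) test: n = ((z_{α} + z_β) / d)².
z_{α} + z_β = 1.645 + 1.645 = 3.290.
n = (3.290 / 0.29)² = 11.345² = 128.71.
Round up.

n = 129 pairs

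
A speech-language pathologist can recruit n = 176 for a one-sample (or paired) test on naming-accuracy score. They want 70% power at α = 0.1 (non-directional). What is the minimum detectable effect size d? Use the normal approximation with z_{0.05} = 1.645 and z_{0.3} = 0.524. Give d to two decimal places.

For a single sample (or paired design) of n = 176: d_min = (z_{α/2} + z_β)/√n.
z-sum = 1.645 + 0.524 = 2.169.
d_min = 2.169 / √176 = 2.169 / 13.266 = 0.163.

d_min ≈ 0.16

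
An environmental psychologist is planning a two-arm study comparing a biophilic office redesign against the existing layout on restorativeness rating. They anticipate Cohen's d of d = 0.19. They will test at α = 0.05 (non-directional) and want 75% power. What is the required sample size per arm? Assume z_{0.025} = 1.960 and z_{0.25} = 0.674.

n = 385 per group

For two independent groups with equal n: n = 2·((z_{α/2} + z_β) / d)².
z_{α/2} + z_β = 1.960 + 0.674 = 2.634.
n = 2 × (2.634 / 0.19)² = 2 × 13.863² = 2 × 192.19 = 384.4.
Round up to the next whole participant.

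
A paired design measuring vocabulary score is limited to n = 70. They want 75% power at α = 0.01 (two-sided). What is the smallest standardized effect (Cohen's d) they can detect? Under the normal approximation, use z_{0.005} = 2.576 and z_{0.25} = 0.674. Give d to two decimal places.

d_min ≈ 0.39

For a single sample (or paired design) of n = 70: d_min = (z_{α/2} + z_β)/√n.
z-sum = 2.576 + 0.674 = 3.250.
d_min = 3.250 / √70 = 3.250 / 8.367 = 0.388.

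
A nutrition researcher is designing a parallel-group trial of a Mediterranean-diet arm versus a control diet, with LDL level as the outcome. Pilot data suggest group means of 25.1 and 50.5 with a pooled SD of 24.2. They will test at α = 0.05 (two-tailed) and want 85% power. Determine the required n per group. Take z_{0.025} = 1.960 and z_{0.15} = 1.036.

n = 17 per group

Cohen's d = |M₁ − M₂| / SD_pooled = |25.1 − 50.5| / 24.2 = 25.4 / 24.2 = 1.050.
For two independent groups with equal n: n = 2·((z_{α/2} + z_β) / d)².
z_{α/2} + z_β = 1.960 + 1.036 = 2.996.
n = 2 × (2.996 / 1.050)² = 2 × 2.853² = 2 × 8.14 = 16.3.
Round up to the next whole participant.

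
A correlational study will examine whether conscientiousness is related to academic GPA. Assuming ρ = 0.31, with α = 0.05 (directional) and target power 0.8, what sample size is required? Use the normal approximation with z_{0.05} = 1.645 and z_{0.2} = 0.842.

Fisher's z: C = ½·ln((1+r)/(1−r)) = ½·ln(1.8986) = 0.3205.
n = ((z_{α} + z_β)/C)² + 3.
(1.645 + 0.842) / 0.3205 = 2.487 / 0.3205 = 7.760.
n = 7.760² + 3 = 60.21 + 3 = 63.2.
Round up.

n = 64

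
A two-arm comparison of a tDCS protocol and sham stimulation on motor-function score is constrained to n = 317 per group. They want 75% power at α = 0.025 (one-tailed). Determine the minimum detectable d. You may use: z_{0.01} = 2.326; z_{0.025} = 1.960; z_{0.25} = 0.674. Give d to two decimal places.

For two independent groups of n = 317 each: d_min = (z_{α} + z_β)·√(2/n).
z-sum = 1.960 + 0.674 = 2.634.
d_min = 2.634 × √(2/317) = 2.634 × 0.0794 = 0.209.

d_min ≈ 0.21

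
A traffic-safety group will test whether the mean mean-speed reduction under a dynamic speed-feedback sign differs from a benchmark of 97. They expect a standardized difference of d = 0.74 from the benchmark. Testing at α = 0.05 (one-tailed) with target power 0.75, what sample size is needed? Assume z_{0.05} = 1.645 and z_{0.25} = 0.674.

For a one-sample test: n = ((z_{α} + z_β) / d)².
z_{α} + z_β = 1.645 + 0.674 = 2.319.
n = (2.319 / 0.74)² = 3.134² = 9.82.
Round up.

n = 10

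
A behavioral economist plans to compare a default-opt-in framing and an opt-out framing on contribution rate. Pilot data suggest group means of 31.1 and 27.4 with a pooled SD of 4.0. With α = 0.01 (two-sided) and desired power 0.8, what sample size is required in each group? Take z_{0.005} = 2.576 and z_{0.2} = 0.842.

Cohen's d = |M₁ − M₂| / SD_pooled = |31.1 − 27.4| / 4.0 = 3.7 / 4.0 = 0.925.
For two independent groups with equal n: n = 2·((z_{α/2} + z_β) / d)².
z_{α/2} + z_β = 2.576 + 0.842 = 3.418.
n = 2 × (3.418 / 0.925)² = 2 × 3.695² = 2 × 13.65 = 27.3.
Round up to the next whole participant.

n = 28 per group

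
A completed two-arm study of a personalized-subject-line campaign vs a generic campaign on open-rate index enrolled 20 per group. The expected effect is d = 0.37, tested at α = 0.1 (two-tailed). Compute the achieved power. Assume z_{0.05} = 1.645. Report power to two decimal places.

power ≈ 0.32

For two equal groups, power = Φ(d·√(n/2) − z_{α/2}).
d·√(n/2) = 0.37 × √(20/2) = 0.37 × 3.162 = 1.170.
z_β = 1.170 − 1.645 = -0.475.
Power = Φ(-0.475) = 0.317.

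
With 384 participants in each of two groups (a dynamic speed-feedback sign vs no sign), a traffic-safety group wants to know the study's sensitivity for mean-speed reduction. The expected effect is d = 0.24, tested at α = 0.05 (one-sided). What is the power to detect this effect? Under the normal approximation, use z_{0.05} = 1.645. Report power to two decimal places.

For two equal groups, power = Φ(d·√(n/2) − z_{α}).
d·√(n/2) = 0.24 × √(384/2) = 0.24 × 13.856 = 3.326.
z_β = 3.326 − 1.645 = 1.681.
Power = Φ(1.681) = 0.954.

power ≈ 0.95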